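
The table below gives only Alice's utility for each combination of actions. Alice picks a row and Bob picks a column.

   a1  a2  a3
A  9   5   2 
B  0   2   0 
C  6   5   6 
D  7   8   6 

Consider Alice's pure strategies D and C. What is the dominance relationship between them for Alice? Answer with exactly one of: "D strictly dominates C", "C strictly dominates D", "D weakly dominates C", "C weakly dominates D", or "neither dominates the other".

D weakly dominates C

D's payoffs vs C's, by Bob's action — a1: 7>6, a2: 8>5, a3: 6=6.
D is at least as good everywhere and strictly better somewhere (tied only at a3), so D weakly but not strictly dominates C.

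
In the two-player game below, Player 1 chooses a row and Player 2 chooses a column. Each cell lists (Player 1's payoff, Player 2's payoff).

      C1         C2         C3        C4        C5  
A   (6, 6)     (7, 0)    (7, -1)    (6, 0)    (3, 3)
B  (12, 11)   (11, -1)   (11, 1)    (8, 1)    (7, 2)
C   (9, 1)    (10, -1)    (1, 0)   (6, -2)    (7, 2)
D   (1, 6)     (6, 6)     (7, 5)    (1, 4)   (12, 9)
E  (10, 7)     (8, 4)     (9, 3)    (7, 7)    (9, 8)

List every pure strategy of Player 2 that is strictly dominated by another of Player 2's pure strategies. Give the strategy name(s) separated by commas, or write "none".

C2, C3, C4

C1: no other strategy beats it everywhere (C2 at A (6>0); C3 at A (6>-1); C4 at A (6>0); C5 at A (6>3)).
C5 strictly dominates C2 — A: 3>0, B: 2>-1, C: 2>-1, D: 9>6, E: 8>4.
C3: dominated, since C1 does at least as well everywhere (A: 6>-1, B: 11>1, C: 1>0, D: 6>5, E: 7>3).
C4 is strictly dominated by C5 (A: 3>0, B: 2>1, C: 2>-2, D: 9>4, E: 8>7).
Nothing dominates C5: C1 at C (2>1); C2 at A (3>0); C3 at A (3>-1); C4 at A (3>0).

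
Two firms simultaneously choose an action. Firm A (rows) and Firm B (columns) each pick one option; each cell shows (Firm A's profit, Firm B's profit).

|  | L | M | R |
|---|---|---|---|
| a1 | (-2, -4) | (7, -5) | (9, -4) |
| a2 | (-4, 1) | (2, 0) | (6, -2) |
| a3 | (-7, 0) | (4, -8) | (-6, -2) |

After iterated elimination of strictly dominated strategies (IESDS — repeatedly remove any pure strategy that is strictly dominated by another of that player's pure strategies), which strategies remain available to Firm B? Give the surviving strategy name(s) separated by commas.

Row a2 is eliminated: a1 beats it against every remaining column (L: -2>-4, M: 7>2, R: 9>6).
Row a3 is eliminated: a1 beats it against every remaining column (L: -2>-7, M: 7>4, R: 9>-6).
Column M is eliminated: L beats it against every remaining row (a1: -4>-5).
Among the remaining strategies, none is strictly dominated by another pure strategy of the same player, so the elimination stops.
Surviving strategies — Firm A: {a1}; Firm B: {L, R}.

L, R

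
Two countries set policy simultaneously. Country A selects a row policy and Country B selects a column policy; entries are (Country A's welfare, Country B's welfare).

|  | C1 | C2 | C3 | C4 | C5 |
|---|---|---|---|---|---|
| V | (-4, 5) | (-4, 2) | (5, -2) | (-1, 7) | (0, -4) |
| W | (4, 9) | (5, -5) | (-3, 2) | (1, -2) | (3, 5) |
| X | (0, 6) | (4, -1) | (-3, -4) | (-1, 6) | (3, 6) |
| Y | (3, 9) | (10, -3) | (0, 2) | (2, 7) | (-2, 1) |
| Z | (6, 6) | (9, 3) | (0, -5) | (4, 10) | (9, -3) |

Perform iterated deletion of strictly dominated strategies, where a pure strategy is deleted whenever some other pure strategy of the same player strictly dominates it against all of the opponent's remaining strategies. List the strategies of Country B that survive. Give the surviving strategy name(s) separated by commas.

C4

For Country A, Z strictly dominates W on the remaining columns (C1: 6>4, C2: 9>5, C3: 0>-3, C4: 4>1, C5: 9>3); eliminate W.
For Country A, Z strictly dominates X on the remaining columns (C1: 6>0, C2: 9>4, C3: 0>-3, C4: 4>-1, C5: 9>3); eliminate X.
For Country B, C1 strictly dominates C2 on the remaining rows (V: 5>2, Y: 9>-3, Z: 6>3); eliminate C2.
For Country B, C1 strictly dominates C3 on the remaining rows (V: 5>-2, Y: 9>2, Z: 6>-5); eliminate C3.
Row V is eliminated: Z beats it against every remaining column (C1: 6>-4, C4: 4>-1, C5: 9>0).
Country A's strategy Y is strictly dominated by Z (C1: 6>3, C4: 4>2, C5: 9>-2) and is removed.
For Country B, C4 strictly dominates C1 on the remaining rows (Z: 10>6); eliminate C1.
For Country B, C4 strictly dominates C5 on the remaining rows (Z: 10>-3); eliminate C5.
Among the remaining strategies, none is strictly dominated by another pure strategy of the same player, so the elimination stops.
Surviving strategies — Country A: {Z}; Country B: {C4}.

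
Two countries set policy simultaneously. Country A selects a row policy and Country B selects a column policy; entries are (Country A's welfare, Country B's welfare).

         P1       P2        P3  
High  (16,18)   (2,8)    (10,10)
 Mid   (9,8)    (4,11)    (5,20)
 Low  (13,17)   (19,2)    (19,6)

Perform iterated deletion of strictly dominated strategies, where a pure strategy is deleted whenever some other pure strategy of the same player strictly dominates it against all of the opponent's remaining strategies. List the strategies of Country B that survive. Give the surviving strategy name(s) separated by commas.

P1

Country A's strategy Mid is strictly dominated by Low (P1: 13>9, P2: 19>4, P3: 19>5) and is removed.
Country B's strategy P2 is strictly dominated by P1 (High: 18>8, Low: 17>2) and is removed.
For Country B, P1 strictly dominates P3 on the remaining rows (High: 18>10, Low: 17>6); eliminate P3.
Country A's strategy Low is strictly dominated by High (P1: 16>13) and is removed.
Among the remaining strategies, none is strictly dominated by another pure strategy of the same player, so the elimination stops.
Surviving strategies — Country A: {High}; Country B: {P1}.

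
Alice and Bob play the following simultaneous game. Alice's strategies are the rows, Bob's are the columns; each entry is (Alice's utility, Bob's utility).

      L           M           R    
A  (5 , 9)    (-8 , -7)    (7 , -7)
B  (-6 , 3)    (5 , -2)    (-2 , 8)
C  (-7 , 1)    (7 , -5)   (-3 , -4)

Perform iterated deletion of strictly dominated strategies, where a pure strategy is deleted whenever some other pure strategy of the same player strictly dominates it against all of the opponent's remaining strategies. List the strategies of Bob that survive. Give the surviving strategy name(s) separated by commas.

L

Bob's strategy M is strictly dominated by L (A: 9>-7, B: 3>-2, C: 1>-5) and is removed.
Row B is eliminated: A beats it against every remaining column (L: 5>-6, R: 7>-2).
Row C is eliminated: A beats it against every remaining column (L: 5>-7, R: 7>-3).
Bob's strategy R is strictly dominated by L (A: 9>-7) and is removed.
Among the remaining strategies, none is strictly dominated by another pure strategy of the same player, so the elimination stops.
Surviving strategies — Alice: {A}; Bob: {L}.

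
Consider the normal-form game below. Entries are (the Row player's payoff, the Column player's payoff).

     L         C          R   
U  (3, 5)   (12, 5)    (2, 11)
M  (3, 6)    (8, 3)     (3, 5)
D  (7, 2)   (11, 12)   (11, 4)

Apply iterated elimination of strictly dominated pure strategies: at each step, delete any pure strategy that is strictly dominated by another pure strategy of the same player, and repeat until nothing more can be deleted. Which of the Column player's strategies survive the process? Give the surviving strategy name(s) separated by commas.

C, R

Row M is eliminated: D beats it against every remaining column (L: 7>3, C: 11>8, R: 11>3).
The Column player's strategy L is strictly dominated by R (U: 11>5, D: 4>2) and is removed.
Among the remaining strategies, none is strictly dominated by another pure strategy of the same player, so the elimination stops.
Surviving strategies — the Row player: {U, D}; the Column player: {C, R}.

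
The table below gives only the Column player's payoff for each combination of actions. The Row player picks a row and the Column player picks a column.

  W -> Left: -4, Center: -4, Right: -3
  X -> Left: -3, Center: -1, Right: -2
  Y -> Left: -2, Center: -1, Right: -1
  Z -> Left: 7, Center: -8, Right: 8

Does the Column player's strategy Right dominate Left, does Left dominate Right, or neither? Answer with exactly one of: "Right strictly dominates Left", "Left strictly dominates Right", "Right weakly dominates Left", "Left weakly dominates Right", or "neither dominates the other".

Right's payoffs vs Left's, by the Row player's action — W: -3>-4, X: -2>-3, Y: -1>-2, Z: 8>7.
Right gives a strictly higher payoff against each choice by the Row player, so Right strictly dominates Left.

Right strictly dominates Left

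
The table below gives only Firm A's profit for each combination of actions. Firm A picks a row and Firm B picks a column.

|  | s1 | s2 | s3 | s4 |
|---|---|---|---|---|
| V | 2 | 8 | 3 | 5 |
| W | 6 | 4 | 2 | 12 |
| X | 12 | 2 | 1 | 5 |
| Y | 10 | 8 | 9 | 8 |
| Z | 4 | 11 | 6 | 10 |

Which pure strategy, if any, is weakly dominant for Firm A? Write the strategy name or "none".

none

V fails to dominate W at s1 (2<6).
W fails to dominate V at s2 (4<8).
X fails to dominate V at s2 (2<8).
Y fails to dominate W at s4 (8<12).
Z fails to dominate W at s1 (4<6).
No single strategy dominates all the others.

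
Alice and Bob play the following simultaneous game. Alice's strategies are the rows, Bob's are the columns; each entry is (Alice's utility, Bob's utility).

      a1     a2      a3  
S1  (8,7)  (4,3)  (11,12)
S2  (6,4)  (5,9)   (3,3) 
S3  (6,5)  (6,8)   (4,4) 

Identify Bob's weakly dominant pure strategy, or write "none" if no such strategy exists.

none

a1 fails to dominate a2 at S2 (4<9).
a2 fails to dominate a1 at S1 (3<7).
a3 fails to dominate a1 at S2 (3<4).
No single strategy dominates all the others.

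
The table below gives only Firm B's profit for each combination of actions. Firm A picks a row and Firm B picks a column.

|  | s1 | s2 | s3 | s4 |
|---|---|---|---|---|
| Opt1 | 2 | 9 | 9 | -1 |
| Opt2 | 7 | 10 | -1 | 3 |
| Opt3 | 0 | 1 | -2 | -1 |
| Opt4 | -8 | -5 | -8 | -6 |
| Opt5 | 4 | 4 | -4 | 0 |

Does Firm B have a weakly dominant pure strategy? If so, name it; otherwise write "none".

s2

s2 vs s1: Opt1: 9>2, Opt2: 10>7, Opt3: 1>0, Opt4: -5>-8, Opt5: 4=4.
s2 vs s3: Opt1: 9=9, Opt2: 10>-1, Opt3: 1>-2, Opt4: -5>-8, Opt5: 4>-4.
s2 vs s4: Opt1: 9>-1, Opt2: 10>3, Opt3: 1>-1, Opt4: -5>-6, Opt5: 4>0.
s2 is at least as good as every other strategy against every opponent action, so it is weakly dominant.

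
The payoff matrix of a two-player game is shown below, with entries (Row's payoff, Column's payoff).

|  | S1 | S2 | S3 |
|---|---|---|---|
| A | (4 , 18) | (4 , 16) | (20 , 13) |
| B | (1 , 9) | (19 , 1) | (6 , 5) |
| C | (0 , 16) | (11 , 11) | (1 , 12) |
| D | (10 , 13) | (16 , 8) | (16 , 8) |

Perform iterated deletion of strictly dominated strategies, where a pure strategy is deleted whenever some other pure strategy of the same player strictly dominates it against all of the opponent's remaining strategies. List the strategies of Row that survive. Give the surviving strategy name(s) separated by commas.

D

Row C is eliminated: B beats it against every remaining column (S1: 1>0, S2: 19>11, S3: 6>1).
Column's strategy S2 is strictly dominated by S1 (A: 18>16, B: 9>1, D: 13>8) and is removed.
For Row, A strictly dominates B on the remaining columns (S1: 4>1, S3: 20>6); eliminate B.
Column's strategy S3 is strictly dominated by S1 (A: 18>13, D: 13>8) and is removed.
Row's strategy A is strictly dominated by D (S1: 10>4) and is removed.
Among the remaining strategies, none is strictly dominated by another pure strategy of the same player, so the elimination stops.
Surviving strategies — Row: {D}; Column: {S1}.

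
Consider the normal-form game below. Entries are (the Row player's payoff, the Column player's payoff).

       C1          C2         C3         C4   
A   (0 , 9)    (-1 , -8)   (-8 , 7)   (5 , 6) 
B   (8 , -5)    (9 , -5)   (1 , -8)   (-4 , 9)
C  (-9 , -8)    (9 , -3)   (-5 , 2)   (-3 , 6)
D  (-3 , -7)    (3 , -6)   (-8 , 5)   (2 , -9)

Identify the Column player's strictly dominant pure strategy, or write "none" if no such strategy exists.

C1 fails to dominate C2 at B (-5=-5).
C2 fails to dominate C1 at A (-8<9).
C3 fails to dominate C1 at A (7<9).
C4 fails to dominate C1 at A (6<9).
No single strategy dominates all the others.

none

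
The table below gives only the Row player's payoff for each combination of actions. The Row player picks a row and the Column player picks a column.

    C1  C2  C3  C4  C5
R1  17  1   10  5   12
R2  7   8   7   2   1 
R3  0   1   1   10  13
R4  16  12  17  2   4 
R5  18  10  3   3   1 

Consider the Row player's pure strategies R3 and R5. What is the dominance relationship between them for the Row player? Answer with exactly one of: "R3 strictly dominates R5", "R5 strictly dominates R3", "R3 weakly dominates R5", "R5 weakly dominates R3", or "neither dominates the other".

R3's payoffs vs R5's, by the Column player's action — C1: 0<18, C2: 1<10, C3: 1<3, C4: 10>3, C5: 13>1.
R3 does better at C4, C5 but worse at C1, C2, C3; neither strategy dominates the other.

neither dominates the other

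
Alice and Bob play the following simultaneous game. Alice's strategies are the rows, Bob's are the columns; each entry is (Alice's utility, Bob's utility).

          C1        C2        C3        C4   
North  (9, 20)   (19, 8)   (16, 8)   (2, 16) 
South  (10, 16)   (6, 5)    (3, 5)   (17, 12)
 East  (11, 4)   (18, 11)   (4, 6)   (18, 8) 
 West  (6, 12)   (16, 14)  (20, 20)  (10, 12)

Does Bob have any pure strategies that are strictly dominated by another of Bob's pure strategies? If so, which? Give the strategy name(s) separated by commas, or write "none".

C1 is not dominated — it holds its own against C2 at North (20>8); C3 at North (20>8); C4 at North (20>16).
C2 is not dominated — it holds its own against C1 at East (11>4); C3 at North (8=8); C4 at East (11>8).
C3 is not dominated — it holds its own against C1 at East (6>4); C2 at North (8=8); C4 at West (20>12).
C4 is not dominated — it holds its own against C1 at East (8>4); C2 at North (16>8); C3 at North (16>8).

none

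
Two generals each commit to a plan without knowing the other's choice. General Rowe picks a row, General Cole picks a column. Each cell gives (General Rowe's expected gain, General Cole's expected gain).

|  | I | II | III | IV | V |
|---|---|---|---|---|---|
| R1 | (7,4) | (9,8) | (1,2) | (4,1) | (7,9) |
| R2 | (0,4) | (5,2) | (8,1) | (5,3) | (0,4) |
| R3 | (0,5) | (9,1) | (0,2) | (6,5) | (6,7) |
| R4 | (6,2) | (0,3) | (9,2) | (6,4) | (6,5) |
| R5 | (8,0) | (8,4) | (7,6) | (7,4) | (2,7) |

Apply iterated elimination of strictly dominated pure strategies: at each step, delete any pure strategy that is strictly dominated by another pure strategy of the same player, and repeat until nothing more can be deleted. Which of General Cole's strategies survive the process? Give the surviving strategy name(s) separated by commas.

For General Cole, V strictly dominates II on the remaining rows (R1: 9>8, R2: 4>2, R3: 7>1, R4: 5>3, R5: 7>4); eliminate II.
For General Rowe, R4 strictly dominates R2 on the remaining columns (I: 6>0, III: 9>8, IV: 6>5, V: 6>0); eliminate R2.
For General Cole, V strictly dominates I on the remaining rows (R1: 9>4, R3: 7>5, R4: 5>2, R5: 7>0); eliminate I.
Column III is eliminated: V beats it against every remaining row (R1: 9>2, R3: 7>2, R4: 5>2, R5: 7>6).
Column IV is eliminated: V beats it against every remaining row (R1: 9>1, R3: 7>5, R4: 5>4, R5: 7>4).
Row R3 is eliminated: R1 beats it against every remaining column (V: 7>6).
Row R4 is eliminated: R1 beats it against every remaining column (V: 7>6).
General Rowe's strategy R5 is strictly dominated by R1 (V: 7>2) and is removed.
Among the remaining strategies, none is strictly dominated by another pure strategy of the same player, so the elimination stops.
Surviving strategies — General Rowe: {R1}; General Cole: {V}.

V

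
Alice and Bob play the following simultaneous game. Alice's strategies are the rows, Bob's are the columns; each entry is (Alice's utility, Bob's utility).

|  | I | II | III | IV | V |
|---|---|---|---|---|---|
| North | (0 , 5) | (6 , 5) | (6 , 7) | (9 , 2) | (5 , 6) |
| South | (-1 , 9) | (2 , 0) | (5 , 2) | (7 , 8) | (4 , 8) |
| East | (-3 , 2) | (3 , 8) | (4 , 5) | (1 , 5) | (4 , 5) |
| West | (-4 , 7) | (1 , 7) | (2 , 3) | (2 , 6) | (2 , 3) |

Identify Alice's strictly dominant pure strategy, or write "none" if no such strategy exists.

North

North vs South: I: 0>-1, II: 6>2, III: 6>5, IV: 9>7, V: 5>4.
North vs East: I: 0>-3, II: 6>3, III: 6>4, IV: 9>1, V: 5>4.
North vs West: I: 0>-4, II: 6>1, III: 6>2, IV: 9>2, V: 5>2.
North strictly beats every other strategy against every opponent action, so it is strictly dominant.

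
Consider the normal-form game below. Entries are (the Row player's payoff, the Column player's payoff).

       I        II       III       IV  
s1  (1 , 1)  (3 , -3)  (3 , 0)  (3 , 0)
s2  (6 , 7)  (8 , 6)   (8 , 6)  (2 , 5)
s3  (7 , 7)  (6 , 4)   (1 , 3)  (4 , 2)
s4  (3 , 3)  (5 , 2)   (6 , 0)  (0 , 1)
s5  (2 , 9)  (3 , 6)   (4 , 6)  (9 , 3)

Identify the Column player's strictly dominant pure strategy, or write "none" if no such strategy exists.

I

I vs II: s1: 1>-3, s2: 7>6, s3: 7>4, s4: 3>2, s5: 9>6.
I vs III: s1: 1>0, s2: 7>6, s3: 7>3, s4: 3>0, s5: 9>6.
I vs IV: s1: 1>0, s2: 7>5, s3: 7>2, s4: 3>1, s5: 9>3.
I strictly beats every other strategy against every opponent action, so it is strictly dominant.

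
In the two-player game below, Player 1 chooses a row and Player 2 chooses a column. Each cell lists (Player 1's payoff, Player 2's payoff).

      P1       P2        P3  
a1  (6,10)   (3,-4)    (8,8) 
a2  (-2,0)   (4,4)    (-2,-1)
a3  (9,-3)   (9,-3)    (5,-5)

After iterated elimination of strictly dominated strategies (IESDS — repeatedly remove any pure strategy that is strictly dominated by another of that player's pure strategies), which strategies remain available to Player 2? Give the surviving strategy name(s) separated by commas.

For Player 1, a3 strictly dominates a2 on the remaining columns (P1: 9>-2, P2: 9>4, P3: 5>-2); eliminate a2.
Player 2's strategy P3 is strictly dominated by P1 (a1: 10>8, a3: -3>-5) and is removed.
Row a1 is eliminated: a3 beats it against every remaining column (P1: 9>6, P2: 9>3).
Among the remaining strategies, none is strictly dominated by another pure strategy of the same player, so the elimination stops.
Surviving strategies — Player 1: {a3}; Player 2: {P1, P2}.

P1, P2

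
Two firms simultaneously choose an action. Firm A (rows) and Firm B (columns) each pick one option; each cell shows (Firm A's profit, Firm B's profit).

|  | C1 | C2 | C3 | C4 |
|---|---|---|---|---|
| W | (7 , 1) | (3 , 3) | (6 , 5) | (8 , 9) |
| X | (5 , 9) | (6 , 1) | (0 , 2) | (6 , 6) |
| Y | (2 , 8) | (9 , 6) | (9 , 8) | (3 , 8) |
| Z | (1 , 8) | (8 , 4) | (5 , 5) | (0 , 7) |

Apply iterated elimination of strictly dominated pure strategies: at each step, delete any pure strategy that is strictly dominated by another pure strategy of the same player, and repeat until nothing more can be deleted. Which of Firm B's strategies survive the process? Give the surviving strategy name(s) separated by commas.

Row Z is eliminated: Y beats it against every remaining column (C1: 2>1, C2: 9>8, C3: 9>5, C4: 3>0).
For Firm B, C3 strictly dominates C2 on the remaining rows (W: 5>3, X: 2>1, Y: 8>6); eliminate C2.
Row X is eliminated: W beats it against every remaining column (C1: 7>5, C3: 6>0, C4: 8>6).
Among the remaining strategies, none is strictly dominated by another pure strategy of the same player, so the elimination stops.
Surviving strategies — Firm A: {W, Y}; Firm B: {C1, C3, C4}.

C1, C3, C4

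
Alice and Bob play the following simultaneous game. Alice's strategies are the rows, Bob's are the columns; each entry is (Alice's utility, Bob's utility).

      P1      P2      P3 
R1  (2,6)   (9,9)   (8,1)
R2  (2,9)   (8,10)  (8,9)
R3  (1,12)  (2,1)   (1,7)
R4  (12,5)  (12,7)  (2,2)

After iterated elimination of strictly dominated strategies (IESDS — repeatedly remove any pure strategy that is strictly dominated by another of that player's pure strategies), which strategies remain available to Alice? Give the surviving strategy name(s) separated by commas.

R4

Row R3 is eliminated: R1 beats it against every remaining column (P1: 2>1, P2: 9>2, P3: 8>1).
Column P1 is eliminated: P2 beats it against every remaining row (R1: 9>6, R2: 10>9, R4: 7>5).
For Bob, P2 strictly dominates P3 on the remaining rows (R1: 9>1, R2: 10>9, R4: 7>2); eliminate P3.
Row R1 is eliminated: R4 beats it against every remaining column (P2: 12>9).
Row R2 is eliminated: R4 beats it against every remaining column (P2: 12>8).
Among the remaining strategies, none is strictly dominated by another pure strategy of the same player, so the elimination stops.
Surviving strategies — Alice: {R4}; Bob: {P2}.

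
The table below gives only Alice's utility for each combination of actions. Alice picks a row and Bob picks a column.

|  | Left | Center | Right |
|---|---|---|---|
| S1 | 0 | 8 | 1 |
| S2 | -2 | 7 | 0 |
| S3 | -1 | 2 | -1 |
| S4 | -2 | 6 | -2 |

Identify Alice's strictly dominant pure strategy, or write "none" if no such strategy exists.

S1 vs S2: Left: 0>-2, Center: 8>7, Right: 1>0.
S1 vs S3: Left: 0>-1, Center: 8>2, Right: 1>-1.
S1 vs S4: Left: 0>-2, Center: 8>6, Right: 1>-2.
S1 strictly beats every other strategy against every opponent action, so it is strictly dominant.

S1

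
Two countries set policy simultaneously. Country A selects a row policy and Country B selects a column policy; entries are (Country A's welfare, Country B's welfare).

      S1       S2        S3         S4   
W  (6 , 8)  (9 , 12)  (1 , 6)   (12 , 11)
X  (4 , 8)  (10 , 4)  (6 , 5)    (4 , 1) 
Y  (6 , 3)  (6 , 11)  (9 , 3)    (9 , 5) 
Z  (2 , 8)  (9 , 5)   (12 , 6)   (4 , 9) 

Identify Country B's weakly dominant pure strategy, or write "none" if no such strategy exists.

none

S1 fails to dominate S2 at W (8<12).
S2 fails to dominate S1 at X (4<8).
S3 fails to dominate S1 at W (6<8).
S4 fails to dominate S1 at X (1<8).
No single strategy dominates all the others.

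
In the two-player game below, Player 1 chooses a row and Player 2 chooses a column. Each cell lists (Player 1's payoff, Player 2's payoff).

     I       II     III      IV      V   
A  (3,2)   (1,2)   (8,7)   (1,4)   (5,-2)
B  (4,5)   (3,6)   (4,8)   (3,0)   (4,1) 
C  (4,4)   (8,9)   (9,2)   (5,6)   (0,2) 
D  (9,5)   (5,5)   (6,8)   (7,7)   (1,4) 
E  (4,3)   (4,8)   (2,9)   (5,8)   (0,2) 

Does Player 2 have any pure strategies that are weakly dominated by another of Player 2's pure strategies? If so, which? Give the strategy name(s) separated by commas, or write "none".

II weakly dominates I — A: 2=2, B: 6>5, C: 9>4, D: 5=5, E: 8>3.
Nothing dominates II: I at B (6>5); III at C (9>2); IV at B (6>0); V at A (2>-2).
III is not dominated — it holds its own against I at A (7>2); II at A (7>2); IV at A (7>4); V at A (7>-2).
IV is not dominated — it holds its own against I at A (4>2); II at A (4>2); III at C (6>2); V at A (4>-2).
V: dominated, since I does at least as well everywhere (A: 2>-2, B: 5>1, C: 4>2, D: 5>4, E: 3>2).

I, V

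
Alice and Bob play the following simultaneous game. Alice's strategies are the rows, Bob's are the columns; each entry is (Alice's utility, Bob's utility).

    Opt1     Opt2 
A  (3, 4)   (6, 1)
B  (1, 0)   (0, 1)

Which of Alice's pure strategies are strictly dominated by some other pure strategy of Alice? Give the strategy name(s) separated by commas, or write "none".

B

Nothing dominates A: B at Opt1 (3>1).
B: dominated, since A does at least as well everywhere (Opt1: 3>1, Opt2: 6>0).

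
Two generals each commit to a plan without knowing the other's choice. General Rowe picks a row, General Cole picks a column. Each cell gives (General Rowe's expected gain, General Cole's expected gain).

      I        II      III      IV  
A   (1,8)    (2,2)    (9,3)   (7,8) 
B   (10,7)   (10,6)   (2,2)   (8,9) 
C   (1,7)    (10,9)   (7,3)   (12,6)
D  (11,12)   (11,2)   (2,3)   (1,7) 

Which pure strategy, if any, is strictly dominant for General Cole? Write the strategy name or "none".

I fails to dominate II at C (7<9).
II fails to dominate I at A (2<8).
III fails to dominate I at A (3<8).
IV fails to dominate I at A (8=8).
No single strategy dominates all the others.

none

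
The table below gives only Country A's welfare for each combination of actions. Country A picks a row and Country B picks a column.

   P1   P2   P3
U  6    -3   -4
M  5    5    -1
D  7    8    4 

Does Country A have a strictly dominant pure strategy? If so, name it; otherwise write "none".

D vs U: P1: 7>6, P2: 8>-3, P3: 4>-4.
D vs M: P1: 7>5, P2: 8>5, P3: 4>-1.
D strictly beats every other strategy against every opponent action, so it is strictly dominant.

D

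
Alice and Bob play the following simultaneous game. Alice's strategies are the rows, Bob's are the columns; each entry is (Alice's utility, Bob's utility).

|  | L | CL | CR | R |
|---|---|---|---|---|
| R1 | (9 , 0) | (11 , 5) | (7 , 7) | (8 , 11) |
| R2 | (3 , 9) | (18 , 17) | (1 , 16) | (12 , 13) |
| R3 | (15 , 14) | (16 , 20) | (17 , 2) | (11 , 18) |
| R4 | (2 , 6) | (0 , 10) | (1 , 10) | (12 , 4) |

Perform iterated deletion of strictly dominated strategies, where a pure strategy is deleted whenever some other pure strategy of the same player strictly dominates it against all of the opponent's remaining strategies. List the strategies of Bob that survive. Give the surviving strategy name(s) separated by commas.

CL

Alice's strategy R1 is strictly dominated by R3 (L: 15>9, CL: 16>11, CR: 17>7, R: 11>8) and is removed.
For Bob, CL strictly dominates L on the remaining rows (R2: 17>9, R3: 20>14, R4: 10>6); eliminate L.
Column R is eliminated: CL beats it against every remaining row (R2: 17>13, R3: 20>18, R4: 10>4).
Alice's strategy R4 is strictly dominated by R3 (CL: 16>0, CR: 17>1) and is removed.
For Bob, CL strictly dominates CR on the remaining rows (R2: 17>16, R3: 20>2); eliminate CR.
Alice's strategy R3 is strictly dominated by R2 (CL: 18>16) and is removed.
Among the remaining strategies, none is strictly dominated by another pure strategy of the same player, so the elimination stops.
Surviving strategies — Alice: {R2}; Bob: {CL}.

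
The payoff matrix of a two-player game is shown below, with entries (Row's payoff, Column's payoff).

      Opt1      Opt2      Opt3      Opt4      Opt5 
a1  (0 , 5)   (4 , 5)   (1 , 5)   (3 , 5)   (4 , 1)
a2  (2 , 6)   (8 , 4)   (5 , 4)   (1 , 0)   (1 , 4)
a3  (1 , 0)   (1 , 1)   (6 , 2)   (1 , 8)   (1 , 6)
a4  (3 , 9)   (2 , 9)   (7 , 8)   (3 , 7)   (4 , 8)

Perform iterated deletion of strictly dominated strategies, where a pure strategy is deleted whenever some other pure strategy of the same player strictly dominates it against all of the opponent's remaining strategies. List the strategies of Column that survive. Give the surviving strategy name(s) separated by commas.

Opt1, Opt2, Opt3, Opt4

For Row, a4 strictly dominates a3 on the remaining columns (Opt1: 3>1, Opt2: 2>1, Opt3: 7>6, Opt4: 3>1, Opt5: 4>1); eliminate a3.
For Column, Opt1 strictly dominates Opt5 on the remaining rows (a1: 5>1, a2: 6>4, a4: 9>8); eliminate Opt5.
Among the remaining strategies, none is strictly dominated by another pure strategy of the same player, so the elimination stops.
Surviving strategies — Row: {a1, a2, a4}; Column: {Opt1, Opt2, Opt3, Opt4}.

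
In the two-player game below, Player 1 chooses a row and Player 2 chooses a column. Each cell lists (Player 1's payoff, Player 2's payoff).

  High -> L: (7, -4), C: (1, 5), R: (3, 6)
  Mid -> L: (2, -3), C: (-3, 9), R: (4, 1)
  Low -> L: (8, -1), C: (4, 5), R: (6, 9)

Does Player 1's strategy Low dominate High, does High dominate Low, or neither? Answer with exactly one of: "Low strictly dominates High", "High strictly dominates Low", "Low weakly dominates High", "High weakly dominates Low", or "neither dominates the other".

Low's payoffs vs High's, by Player 2's action — L: 8>7, C: 4>1, R: 6>3.
Every comparison favours Low, so Low strictly dominates High.

Low strictly dominates High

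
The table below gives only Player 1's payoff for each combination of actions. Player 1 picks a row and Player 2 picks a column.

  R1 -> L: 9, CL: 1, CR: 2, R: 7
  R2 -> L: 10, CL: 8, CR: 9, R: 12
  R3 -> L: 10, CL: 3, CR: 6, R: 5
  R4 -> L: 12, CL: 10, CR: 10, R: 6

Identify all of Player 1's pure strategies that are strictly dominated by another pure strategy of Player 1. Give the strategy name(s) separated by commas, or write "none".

R1, R3

R1: dominated, since R2 does at least as well everywhere (L: 10>9, CL: 8>1, CR: 9>2, R: 12>7).
R2 is not dominated — it holds its own against R1 at L (10>9); R3 at L (10=10); R4 at R (12>6).
R3: dominated, since R4 does at least as well everywhere (L: 12>10, CL: 10>3, CR: 10>6, R: 6>5).
Nothing dominates R4: R1 at L (12>9); R2 at L (12>10); R3 at L (12>10).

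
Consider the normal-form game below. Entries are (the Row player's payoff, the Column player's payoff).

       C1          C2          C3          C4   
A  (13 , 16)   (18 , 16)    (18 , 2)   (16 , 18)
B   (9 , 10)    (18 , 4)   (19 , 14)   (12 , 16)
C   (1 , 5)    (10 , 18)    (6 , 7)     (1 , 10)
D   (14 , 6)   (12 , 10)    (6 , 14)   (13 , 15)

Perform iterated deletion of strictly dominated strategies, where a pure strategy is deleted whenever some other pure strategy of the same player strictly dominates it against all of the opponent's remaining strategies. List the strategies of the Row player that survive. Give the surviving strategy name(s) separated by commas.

A

For the Row player, A strictly dominates C on the remaining columns (C1: 13>1, C2: 18>10, C3: 18>6, C4: 16>1); eliminate C.
The Column player's strategy C1 is strictly dominated by C4 (A: 18>16, B: 16>10, D: 15>6) and is removed.
The Row player's strategy D is strictly dominated by A (C2: 18>12, C3: 18>6, C4: 16>13) and is removed.
Column C2 is eliminated: C4 beats it against every remaining row (A: 18>16, B: 16>4).
For the Column player, C4 strictly dominates C3 on the remaining rows (A: 18>2, B: 16>14); eliminate C3.
Row B is eliminated: A beats it against every remaining column (C4: 16>12).
Among the remaining strategies, none is strictly dominated by another pure strategy of the same player, so the elimination stops.
Surviving strategies — the Row player: {A}; the Column player: {C4}.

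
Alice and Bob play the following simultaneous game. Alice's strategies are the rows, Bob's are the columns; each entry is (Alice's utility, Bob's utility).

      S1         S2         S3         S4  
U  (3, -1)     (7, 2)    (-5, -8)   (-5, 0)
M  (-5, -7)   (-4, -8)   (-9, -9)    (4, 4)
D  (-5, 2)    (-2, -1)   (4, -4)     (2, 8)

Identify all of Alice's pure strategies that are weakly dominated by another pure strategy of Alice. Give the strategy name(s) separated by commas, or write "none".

none

Nothing dominates U: M at S1 (3>-5); D at S1 (3>-5).
M: no other strategy beats it everywhere (U at S4 (4>-5); D at S4 (4>2)).
D is not dominated — it holds its own against U at S3 (4>-5); M at S2 (-2>-4).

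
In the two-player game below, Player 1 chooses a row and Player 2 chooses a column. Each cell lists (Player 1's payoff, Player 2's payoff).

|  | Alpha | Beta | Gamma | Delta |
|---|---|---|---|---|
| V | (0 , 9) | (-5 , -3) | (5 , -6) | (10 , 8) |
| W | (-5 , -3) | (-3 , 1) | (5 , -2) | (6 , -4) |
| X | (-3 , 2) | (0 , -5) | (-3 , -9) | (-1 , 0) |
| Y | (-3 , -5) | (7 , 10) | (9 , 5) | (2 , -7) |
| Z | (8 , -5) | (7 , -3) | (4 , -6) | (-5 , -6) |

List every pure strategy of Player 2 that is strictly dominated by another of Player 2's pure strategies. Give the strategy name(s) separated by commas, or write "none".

Nothing dominates Alpha: Beta at V (9>-3); Gamma at V (9>-6); Delta at V (9>8).
Nothing dominates Beta: Alpha at W (1>-3); Gamma at V (-3>-6); Delta at W (1>-4).
Gamma is strictly dominated by Beta (V: -3>-6, W: 1>-2, X: -5>-9, Y: 10>5, Z: -3>-6).
Delta is strictly dominated by Alpha (V: 9>8, W: -3>-4, X: 2>0, Y: -5>-7, Z: -5>-6).

Gamma, Delta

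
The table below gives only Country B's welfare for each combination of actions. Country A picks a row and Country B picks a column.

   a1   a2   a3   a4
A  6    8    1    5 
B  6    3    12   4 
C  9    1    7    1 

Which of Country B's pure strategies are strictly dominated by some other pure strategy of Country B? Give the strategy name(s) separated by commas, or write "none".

Nothing dominates a1: a2 at B (6>3); a3 at A (6>1); a4 at A (6>5).
a2 is not dominated — it holds its own against a1 at A (8>6); a3 at A (8>1); a4 at A (8>5).
a3 is not dominated — it holds its own against a1 at B (12>6); a2 at B (12>3); a4 at B (12>4).
a4 is strictly dominated by a1 (A: 6>5, B: 6>4, C: 9>1).

a4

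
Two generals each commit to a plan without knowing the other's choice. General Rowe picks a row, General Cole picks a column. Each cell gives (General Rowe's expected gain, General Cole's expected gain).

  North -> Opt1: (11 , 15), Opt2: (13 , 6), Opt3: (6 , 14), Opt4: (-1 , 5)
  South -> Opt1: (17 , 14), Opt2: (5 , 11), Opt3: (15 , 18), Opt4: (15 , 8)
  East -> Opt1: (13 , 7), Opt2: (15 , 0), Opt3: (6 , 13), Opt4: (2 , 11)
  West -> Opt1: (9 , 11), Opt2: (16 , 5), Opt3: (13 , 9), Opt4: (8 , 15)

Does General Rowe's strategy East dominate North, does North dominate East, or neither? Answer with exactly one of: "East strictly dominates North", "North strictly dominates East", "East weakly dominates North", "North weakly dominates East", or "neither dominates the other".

Compare East to North across every action of General Cole: Opt1: 13>11, Opt2: 15>13, Opt3: 6=6, Opt4: 2>-1.
East is at least as good everywhere and strictly better somewhere (tied only at Opt3), so East weakly but not strictly dominates North.

East weakly dominates North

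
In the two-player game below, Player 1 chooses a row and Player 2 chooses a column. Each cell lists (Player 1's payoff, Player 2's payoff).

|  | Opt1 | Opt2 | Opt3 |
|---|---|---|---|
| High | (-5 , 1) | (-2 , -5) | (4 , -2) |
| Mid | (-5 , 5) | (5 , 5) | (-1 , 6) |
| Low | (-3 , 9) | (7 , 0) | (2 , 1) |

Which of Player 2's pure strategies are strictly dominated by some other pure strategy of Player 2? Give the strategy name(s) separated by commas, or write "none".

Opt1 is not dominated — it holds its own against Opt2 at High (1>-5); Opt3 at High (1>-2).
Opt2 is strictly dominated by Opt3 (High: -2>-5, Mid: 6>5, Low: 1>0).
Nothing dominates Opt3: Opt1 at Mid (6>5); Opt2 at High (-2>-5).

Opt2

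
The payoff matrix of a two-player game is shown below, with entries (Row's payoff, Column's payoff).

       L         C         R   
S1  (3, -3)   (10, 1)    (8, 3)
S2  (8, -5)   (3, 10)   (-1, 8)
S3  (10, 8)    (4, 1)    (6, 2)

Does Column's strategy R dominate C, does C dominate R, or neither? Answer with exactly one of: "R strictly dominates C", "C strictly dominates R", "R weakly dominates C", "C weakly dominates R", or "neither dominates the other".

neither dominates the other

R's payoffs vs C's, by Row's action — S1: 3>1, S2: 8<10, S3: 2>1.
R does better at S1, S3 but worse at S2; neither strategy dominates the other.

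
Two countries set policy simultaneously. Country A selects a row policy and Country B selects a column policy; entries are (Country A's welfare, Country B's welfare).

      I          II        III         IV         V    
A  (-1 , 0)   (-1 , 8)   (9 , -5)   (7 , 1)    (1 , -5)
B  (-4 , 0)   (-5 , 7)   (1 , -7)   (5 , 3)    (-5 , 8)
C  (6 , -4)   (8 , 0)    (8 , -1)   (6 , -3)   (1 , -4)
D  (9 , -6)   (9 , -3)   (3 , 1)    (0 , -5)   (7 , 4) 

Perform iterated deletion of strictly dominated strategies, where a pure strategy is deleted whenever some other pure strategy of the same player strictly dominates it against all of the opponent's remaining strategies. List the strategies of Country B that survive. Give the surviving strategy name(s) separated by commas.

II, III, V

For Country A, A strictly dominates B on the remaining columns (I: -1>-4, II: -1>-5, III: 9>1, IV: 7>5, V: 1>-5); eliminate B.
Country B's strategy I is strictly dominated by II (A: 8>0, C: 0>-4, D: -3>-6) and is removed.
Column IV is eliminated: II beats it against every remaining row (A: 8>1, C: 0>-3, D: -3>-5).
Among the remaining strategies, none is strictly dominated by another pure strategy of the same player, so the elimination stops.
Surviving strategies — Country A: {A, C, D}; Country B: {II, III, V}.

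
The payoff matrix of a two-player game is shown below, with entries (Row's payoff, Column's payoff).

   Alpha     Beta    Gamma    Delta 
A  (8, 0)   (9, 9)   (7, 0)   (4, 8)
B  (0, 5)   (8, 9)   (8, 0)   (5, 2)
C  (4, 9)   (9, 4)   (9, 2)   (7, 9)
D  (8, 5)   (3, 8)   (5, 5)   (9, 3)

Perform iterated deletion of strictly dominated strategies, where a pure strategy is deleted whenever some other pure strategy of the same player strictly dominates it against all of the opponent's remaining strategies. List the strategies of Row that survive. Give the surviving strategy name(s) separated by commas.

A, C, D

Row B is eliminated: C beats it against every remaining column (Alpha: 4>0, Beta: 9>8, Gamma: 9>8, Delta: 7>5).
Column Gamma is eliminated: Beta beats it against every remaining row (A: 9>0, C: 4>2, D: 8>5).
Among the remaining strategies, none is strictly dominated by another pure strategy of the same player, so the elimination stops.
Surviving strategies — Row: {A, C, D}; Column: {Alpha, Beta, Delta}.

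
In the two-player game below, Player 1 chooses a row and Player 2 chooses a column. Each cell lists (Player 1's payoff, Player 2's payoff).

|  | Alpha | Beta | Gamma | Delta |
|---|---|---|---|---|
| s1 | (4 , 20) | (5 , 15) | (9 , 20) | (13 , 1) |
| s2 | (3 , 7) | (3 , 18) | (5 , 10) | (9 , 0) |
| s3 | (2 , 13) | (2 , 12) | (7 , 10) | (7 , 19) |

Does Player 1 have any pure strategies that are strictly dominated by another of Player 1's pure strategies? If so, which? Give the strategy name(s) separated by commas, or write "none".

Nothing dominates s1: s2 at Alpha (4>3); s3 at Alpha (4>2).
s2 is strictly dominated by s1 (Alpha: 4>3, Beta: 5>3, Gamma: 9>5, Delta: 13>9).
s3: dominated, since s1 does at least as well everywhere (Alpha: 4>2, Beta: 5>2, Gamma: 9>7, Delta: 13>7).

s2, s3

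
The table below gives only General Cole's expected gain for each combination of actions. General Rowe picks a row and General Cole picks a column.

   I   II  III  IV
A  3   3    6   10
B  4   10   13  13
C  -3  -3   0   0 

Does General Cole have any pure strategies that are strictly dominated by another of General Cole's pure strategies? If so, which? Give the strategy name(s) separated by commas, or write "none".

I, II

I is strictly dominated by III (A: 6>3, B: 13>4, C: 0>-3).
II is strictly dominated by III (A: 6>3, B: 13>10, C: 0>-3).
III: no other strategy beats it everywhere (I at A (6>3); II at A (6>3); IV at B (13=13)).
IV is not dominated — it holds its own against I at A (10>3); II at A (10>3); III at A (10>6).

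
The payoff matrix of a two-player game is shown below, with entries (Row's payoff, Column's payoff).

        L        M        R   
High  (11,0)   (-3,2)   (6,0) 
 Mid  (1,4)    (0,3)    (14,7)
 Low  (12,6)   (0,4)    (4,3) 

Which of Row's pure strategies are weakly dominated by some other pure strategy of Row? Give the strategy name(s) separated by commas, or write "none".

High: no other strategy beats it everywhere (Mid at L (11>1); Low at R (6>4)).
Mid: no other strategy beats it everywhere (High at M (0>-3); Low at R (14>4)).
Nothing dominates Low: High at L (12>11); Mid at L (12>1).

none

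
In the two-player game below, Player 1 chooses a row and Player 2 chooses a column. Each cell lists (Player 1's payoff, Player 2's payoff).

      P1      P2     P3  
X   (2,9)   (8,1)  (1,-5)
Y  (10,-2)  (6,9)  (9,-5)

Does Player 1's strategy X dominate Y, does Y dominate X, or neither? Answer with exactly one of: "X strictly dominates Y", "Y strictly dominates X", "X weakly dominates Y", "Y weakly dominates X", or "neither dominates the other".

neither dominates the other

X's payoffs vs Y's, by Player 2's action — P1: 2<10, P2: 8>6, P3: 1<9.
X does better at P2 but worse at P1, P3; neither strategy dominates the other.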